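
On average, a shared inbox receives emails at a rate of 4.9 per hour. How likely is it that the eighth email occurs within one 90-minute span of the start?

Over the interval, μ = 4.9 × 1.5 = 7.35 (a 90-minute span = 1.5 hours).
The eighth arrival falls in the interval iff at least 8 events occur there: P(S_8 ≤ t) = P(N ≥ 8) = 1 − P(N ≤ 7) ≈ 0.4533.

0.4533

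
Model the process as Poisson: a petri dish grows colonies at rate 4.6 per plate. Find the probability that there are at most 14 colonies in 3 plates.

Over the interval, μ = 4.6 × 3 = 13.8 (3 plates).
P(N ≤ 14) = Σ_{j=0}^{14} e^(−μ) μ^j/j! ≈ 0.5916.

0.5916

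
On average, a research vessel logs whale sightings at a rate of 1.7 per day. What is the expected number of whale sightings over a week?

E[N] = λt = 1.7 × 7 = 11.9 (a week = 7 days).

11.9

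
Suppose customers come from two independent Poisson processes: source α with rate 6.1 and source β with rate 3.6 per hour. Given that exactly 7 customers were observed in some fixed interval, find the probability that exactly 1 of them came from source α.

Given the total, each event is independently from source α with probability p = λ_α/(λ_α+λ_β) = 6.1/9.7 ≈ 0.6289.
So K ~ Binomial(7, 6.1/9.7): P(K = 1) = C(7,1) · (6.1/9.7)^1 · (3.6/9.7)^6 ≈ 0.0115.

0.0115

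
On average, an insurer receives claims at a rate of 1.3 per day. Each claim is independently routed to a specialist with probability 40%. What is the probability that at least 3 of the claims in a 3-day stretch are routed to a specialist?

Thinning: the claims that are routed to a specialist themselves form a Poisson process with rate 0.4 × 1.3 = 0.52 per day.
Over the interval, μ = 0.52 × 3 = 1.56 (a 3-day stretch = 3 days).
P(N ≥ 3) = 1 − P(N ≤ 2) ≈ 0.2064.

0.2064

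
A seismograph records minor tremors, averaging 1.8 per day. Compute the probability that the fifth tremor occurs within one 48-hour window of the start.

Over the interval, μ = 1.8 × 2 = 3.6 (a 48-hour window = 2 days).
The fifth arrival falls in the interval iff at least 5 events occur there: P(S_5 ≤ t) = P(N ≥ 5) = 1 − P(N ≤ 4) ≈ 0.2936.

0.2936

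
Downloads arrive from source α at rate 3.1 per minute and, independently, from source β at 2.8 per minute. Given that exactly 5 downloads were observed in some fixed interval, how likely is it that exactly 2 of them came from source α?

0.2951

Given the total, each event is independently from source α with probability p = λ_α/(λ_α+λ_β) = 3.1/5.9 ≈ 0.5254.
So K ~ Binomial(5, 3.1/5.9): P(K = 2) = C(5,2) · (3.1/5.9)^2 · (2.8/5.9)^3 ≈ 0.2951.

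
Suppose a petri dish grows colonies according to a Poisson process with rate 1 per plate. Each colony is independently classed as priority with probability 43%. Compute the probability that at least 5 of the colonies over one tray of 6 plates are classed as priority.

Thinning: the colonies that are classed as priority themselves form a Poisson process with rate 0.43 × 1 = 0.43 per plate.
Over the interval, μ = 0.43 × 6 = 2.58 (a tray of 6 plates = 6 plates).
P(N ≥ 5) = 1 − P(N ≤ 4) ≈ 0.1198.

0.1198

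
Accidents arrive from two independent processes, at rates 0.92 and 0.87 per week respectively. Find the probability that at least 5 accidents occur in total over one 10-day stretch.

Independent Poisson processes superpose: combined rate λ = 0.92 + 0.87 = 1.79 per week.
Over the interval, μ = 1.79 × 10/7 ≈ 2.55714 (a 10-day stretch = 10/7 weeks).
P(N ≥ 5) = 1 − P(N ≤ 4) ≈ 0.1166.

0.1166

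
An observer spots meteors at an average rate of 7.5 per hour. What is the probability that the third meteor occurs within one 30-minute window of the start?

Over the interval, μ = 7.5 × 0.5 = 3.75 (a 30-minute window = 0.5 hours).
The third arrival falls in the interval iff at least 3 events occur there: P(S_3 ≤ t) = P(N ≥ 3) = 1 − P(N ≤ 2) ≈ 0.7229.

0.7229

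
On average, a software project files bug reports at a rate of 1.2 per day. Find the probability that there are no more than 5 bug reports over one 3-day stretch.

Over the interval, μ = 1.2 × 3 = 3.6 (a 3-day stretch = 3 days).
P(N ≤ 5) = Σ_{j=0}^{5} e^(−μ) μ^j/j! ≈ 0.8441.

0.8441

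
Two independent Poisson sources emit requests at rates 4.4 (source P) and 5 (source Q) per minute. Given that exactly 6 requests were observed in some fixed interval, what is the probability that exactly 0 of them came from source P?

0.0226

Given the total, each event is independently from source P with probability p = λ_P/(λ_P+λ_Q) = 4.4/9.4 ≈ 0.4681.
So K ~ Binomial(6, 4.4/9.4): P(K = 0) = C(6,0) · (4.4/9.4)^0 · (5/9.4)^6 ≈ 0.0226.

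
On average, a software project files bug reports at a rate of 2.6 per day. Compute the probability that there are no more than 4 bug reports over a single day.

With mean μ = 2.6 per day,
P(N ≤ 4) = Σ_{j=0}^{4} e^(−μ) μ^j/j! ≈ 0.8774.

0.8774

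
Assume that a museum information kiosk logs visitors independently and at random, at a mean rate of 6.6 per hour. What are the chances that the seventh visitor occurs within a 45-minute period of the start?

Over the interval, μ = 6.6 × 0.75 = 4.95 (a 45-minute period = 0.75 hours).
The seventh arrival falls in the interval iff at least 7 events occur there: P(S_7 ≤ t) = P(N ≥ 7) = 1 − P(N ≤ 6) ≈ 0.2305.

0.2305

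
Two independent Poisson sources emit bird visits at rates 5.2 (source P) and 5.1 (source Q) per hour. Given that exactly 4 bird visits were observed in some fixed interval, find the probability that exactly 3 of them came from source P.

0.2549

Given the total, each event is independently from source P with probability p = λ_P/(λ_P+λ_Q) = 5.2/10.3 ≈ 0.5049.
So K ~ Binomial(4, 5.2/10.3): P(K = 3) = C(4,3) · (5.2/10.3)^3 · (5.1/10.3)^1 ≈ 0.2549.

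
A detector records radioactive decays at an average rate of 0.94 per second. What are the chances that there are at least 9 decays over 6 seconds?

0.1179

Over the interval, μ = 0.94 × 6 = 5.64 (6 seconds).
P(N ≥ 9) = 1 − P(N ≤ 8) = 1 − Σ_{j=0}^{8} e^(−μ) μ^j/j! ≈ 0.1179.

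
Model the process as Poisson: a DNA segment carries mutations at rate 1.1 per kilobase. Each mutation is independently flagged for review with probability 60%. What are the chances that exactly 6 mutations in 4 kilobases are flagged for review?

Thinning: the mutations that are flagged for review themselves form a Poisson process with rate 0.6 × 1.1 = 0.66 per kilobase.
Over the interval, μ = 0.66 × 4 = 2.64 (4 kilobases).
P(N = 6) = e^(−2.64) · 2.64^6/6! ≈ 0.0336.

0.0336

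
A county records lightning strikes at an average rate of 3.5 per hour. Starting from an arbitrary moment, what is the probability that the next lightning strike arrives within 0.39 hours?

Inter-arrival times are exponential with rate λ = 3.5 per hour.
P(T ≤ 0.39) = 1 − e^(−λt) = 1 − e^(−3.5 × 0.39) = 1 − e^(−1.365) ≈ 0.7446.

0.7446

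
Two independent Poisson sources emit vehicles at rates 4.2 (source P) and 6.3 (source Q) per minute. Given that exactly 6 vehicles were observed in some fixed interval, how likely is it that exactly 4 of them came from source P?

Given the total, each event is independently from source P with probability p = λ_P/(λ_P+λ_Q) = 4.2/10.5 = 0.4000.
So K ~ Binomial(6, 4.2/10.5): P(K = 4) = C(6,4) · (4.2/10.5)^4 · (6.3/10.5)^2 ≈ 0.1382.

0.1382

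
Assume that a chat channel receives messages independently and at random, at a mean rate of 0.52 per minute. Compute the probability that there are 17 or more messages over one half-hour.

Over the interval, μ = 0.52 × 30 = 15.6 (a half-hour = 30 minutes).
P(N ≥ 17) = 1 − P(N ≤ 16) = 1 − Σ_{j=0}^{16} e^(−μ) μ^j/j! ≈ 0.3944.

0.3944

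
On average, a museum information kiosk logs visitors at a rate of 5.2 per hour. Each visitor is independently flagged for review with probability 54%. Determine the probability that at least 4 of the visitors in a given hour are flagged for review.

0.3098

Thinning: the visitors that are flagged for review themselves form a Poisson process with rate 0.54 × 5.2 = 2.808 per hour.
So μ = 2.808.
P(N ≥ 4) = 1 − P(N ≤ 3) ≈ 0.3098.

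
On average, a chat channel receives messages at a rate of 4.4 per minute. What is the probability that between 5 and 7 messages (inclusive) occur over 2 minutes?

0.2857

Over the interval, μ = 4.4 × 2 = 8.8 (2 minutes).
P(5 ≤ N ≤ 7) = Σ_{j=5}^{7} e^(−8.8) · 8.8^j/j! ≈ 0.2857.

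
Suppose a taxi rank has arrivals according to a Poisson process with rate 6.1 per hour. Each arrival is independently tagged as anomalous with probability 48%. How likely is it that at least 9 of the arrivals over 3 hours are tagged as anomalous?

0.5156

Thinning: the arrivals that are tagged as anomalous themselves form a Poisson process with rate 0.48 × 6.1 = 2.928 per hour.
Over the interval, μ = 2.928 × 3 = 8.784 (3 hours).
P(N ≥ 9) = 1 − P(N ≤ 8) ≈ 0.5156.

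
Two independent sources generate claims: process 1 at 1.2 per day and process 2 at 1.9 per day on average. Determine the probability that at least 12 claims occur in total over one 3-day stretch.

Independent Poisson processes superpose: combined rate λ = 1.2 + 1.9 = 3.1 per day.
Over the interval, μ = 3.1 × 3 = 9.3 (a 3-day stretch = 3 days).
P(N ≥ 12) = 1 − P(N ≤ 11) ≈ 0.2270.

0.2270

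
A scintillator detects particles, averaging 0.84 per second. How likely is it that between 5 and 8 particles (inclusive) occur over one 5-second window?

Over the interval, μ = 0.84 × 5 = 4.2 (a 5-second window = 5 seconds).
P(5 ≤ N ≤ 8) = Σ_{j=5}^{8} e^(−4.2) · 4.2^j/j! ≈ 0.3822.

0.3822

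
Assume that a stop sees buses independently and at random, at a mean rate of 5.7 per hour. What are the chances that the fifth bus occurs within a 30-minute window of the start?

0.1602

Over the interval, μ = 5.7 × 0.5 = 2.85 (a 30-minute window = 0.5 hours).
The fifth arrival falls in the interval iff at least 5 events occur there: P(S_5 ≤ t) = P(N ≥ 5) = 1 − P(N ≤ 4) ≈ 0.1602.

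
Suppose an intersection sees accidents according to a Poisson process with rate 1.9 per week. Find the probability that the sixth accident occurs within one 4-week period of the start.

0.7693

Over the interval, μ = 1.9 × 4 = 7.6 (a 4-week period = 4 weeks).
The sixth arrival falls in the interval iff at least 6 events occur there: P(S_6 ≤ t) = P(N ≥ 6) = 1 − P(N ≤ 5) ≈ 0.7693.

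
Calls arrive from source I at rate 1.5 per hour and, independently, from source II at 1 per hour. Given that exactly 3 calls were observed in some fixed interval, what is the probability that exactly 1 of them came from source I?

0.2880

Given the total, each event is independently from source I with probability p = λ_I/(λ_I+λ_II) = 1.5/2.5 = 0.6000.
So K ~ Binomial(3, 1.5/2.5): P(K = 1) = C(3,1) · (1.5/2.5)^1 · (1/2.5)^2 ≈ 0.2880.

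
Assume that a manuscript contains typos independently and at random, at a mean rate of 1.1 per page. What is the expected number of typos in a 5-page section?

5.5

E[N] = λt = 1.1 × 5 = 5.5 (a 5-page section = 5 pages).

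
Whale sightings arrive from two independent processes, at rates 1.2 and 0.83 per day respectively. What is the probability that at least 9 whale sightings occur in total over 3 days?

0.1622

Independent Poisson processes superpose: combined rate λ = 1.2 + 0.83 = 2.03 per day.
Over the interval, μ = 2.03 × 3 = 6.09 (3 days).
P(N ≥ 9) = 1 − P(N ≤ 8) ≈ 0.1622.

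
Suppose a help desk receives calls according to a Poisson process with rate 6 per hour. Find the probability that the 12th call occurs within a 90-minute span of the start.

0.1970

Over the interval, μ = 6 × 1.5 = 9 (a 90-minute span = 1.5 hours).
The 12th arrival falls in the interval iff at least 12 events occur there: P(S_12 ≤ t) = P(N ≥ 12) = 1 − P(N ≤ 11) ≈ 0.1970.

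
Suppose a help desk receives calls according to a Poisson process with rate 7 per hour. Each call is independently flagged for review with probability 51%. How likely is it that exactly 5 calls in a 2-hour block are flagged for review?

0.1226

Thinning: the calls that are flagged for review themselves form a Poisson process with rate 0.51 × 7 = 3.57 per hour.
Over the interval, μ = 3.57 × 2 = 7.14 (a 2-hour block = 2 hours).
P(N = 5) = e^(−7.14) · 7.14^5/5! ≈ 0.1226.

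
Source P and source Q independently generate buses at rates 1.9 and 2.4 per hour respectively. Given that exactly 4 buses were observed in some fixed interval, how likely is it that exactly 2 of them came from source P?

0.3649

Given the total, each event is independently from source P with probability p = λ_P/(λ_P+λ_Q) = 1.9/4.3 ≈ 0.4419.
So K ~ Binomial(4, 1.9/4.3): P(K = 2) = C(4,2) · (1.9/4.3)^2 · (2.4/4.3)^2 ≈ 0.3649.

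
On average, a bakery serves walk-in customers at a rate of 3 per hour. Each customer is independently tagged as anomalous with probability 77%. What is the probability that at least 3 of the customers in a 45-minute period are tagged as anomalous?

0.2514

Thinning: the customers that are tagged as anomalous themselves form a Poisson process with rate 0.77 × 3 = 2.31 per hour.
Over the interval, μ = 2.31 × 0.75 = 1.7325 (a 45-minute period = 0.75 hours).
P(N ≥ 3) = 1 − P(N ≤ 2) ≈ 0.2514.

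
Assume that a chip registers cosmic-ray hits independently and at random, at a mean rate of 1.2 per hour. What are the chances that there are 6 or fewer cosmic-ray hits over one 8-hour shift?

0.1574

Over the interval, μ = 1.2 × 8 = 9.6 (an 8-hour shift = 8 hours).
P(N ≤ 6) = Σ_{j=0}^{6} e^(−μ) μ^j/j! ≈ 0.1574.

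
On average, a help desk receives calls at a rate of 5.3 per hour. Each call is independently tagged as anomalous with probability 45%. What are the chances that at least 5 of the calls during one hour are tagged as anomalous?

Thinning: the calls that are tagged as anomalous themselves form a Poisson process with rate 0.45 × 5.3 = 2.385 per hour.
So μ = 2.385.
P(N ≥ 5) = 1 − P(N ≤ 4) ≈ 0.0940.

0.0940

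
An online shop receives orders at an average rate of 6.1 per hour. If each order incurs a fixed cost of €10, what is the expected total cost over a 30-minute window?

E[N] = 6.1 × 0.5 = 3.05 (a 30-minute window = 0.5 hours); E[cost] = 3.05 × €10 = €30.5.

€30.5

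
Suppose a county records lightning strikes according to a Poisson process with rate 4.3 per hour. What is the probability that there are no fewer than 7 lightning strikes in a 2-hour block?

0.7543

Over the interval, μ = 4.3 × 2 = 8.6 (a 2-hour block = 2 hours).
P(N ≥ 7) = 1 − P(N ≤ 6) = 1 − Σ_{j=0}^{6} e^(−μ) μ^j/j! ≈ 0.7543.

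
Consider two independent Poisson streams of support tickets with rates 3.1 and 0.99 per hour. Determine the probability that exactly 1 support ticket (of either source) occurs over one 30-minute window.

0.2646

Independent Poisson processes superpose: combined rate λ = 3.1 + 0.99 = 4.09 per hour.
Over the interval, μ = 4.09 × 0.5 = 2.045 (a 30-minute window = 0.5 hours).
P(N = 1) = e^(−2.045) · 2.045^1/1! ≈ 0.2646.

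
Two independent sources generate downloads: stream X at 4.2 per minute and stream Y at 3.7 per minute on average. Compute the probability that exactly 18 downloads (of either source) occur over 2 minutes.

0.0808

Independent Poisson processes superpose: combined rate λ = 4.2 + 3.7 = 7.9 per minute.
Over the interval, μ = 7.9 × 2 = 15.8 (2 minutes).
P(N = 18) = e^(−15.8) · 15.8^18/18! ≈ 0.0808.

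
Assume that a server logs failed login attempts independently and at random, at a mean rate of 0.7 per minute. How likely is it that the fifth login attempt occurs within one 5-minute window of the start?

Over the interval, μ = 0.7 × 5 = 3.5 (a 5-minute window = 5 minutes).
The fifth arrival falls in the interval iff at least 5 events occur there: P(S_5 ≤ t) = P(N ≥ 5) = 1 − P(N ≤ 4) ≈ 0.2746.

0.2746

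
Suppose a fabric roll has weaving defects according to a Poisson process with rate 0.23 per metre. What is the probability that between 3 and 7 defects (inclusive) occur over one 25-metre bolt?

0.7035

Over the interval, μ = 0.23 × 25 = 5.75 (a 25-metre bolt = 25 metres).
P(3 ≤ N ≤ 7) = Σ_{j=3}^{7} e^(−5.75) · 5.75^j/j! ≈ 0.7035.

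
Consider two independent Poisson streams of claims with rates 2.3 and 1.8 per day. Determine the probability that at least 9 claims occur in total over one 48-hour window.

0.4353

Independent Poisson processes superpose: combined rate λ = 2.3 + 1.8 = 4.1 per day.
Over the interval, μ = 4.1 × 2 = 8.2 (a 48-hour window = 2 days).
P(N ≥ 9) = 1 − P(N ≤ 8) ≈ 0.4353.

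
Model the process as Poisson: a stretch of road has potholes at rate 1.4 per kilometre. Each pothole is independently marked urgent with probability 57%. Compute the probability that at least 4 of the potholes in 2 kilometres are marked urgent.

0.0783

Thinning: the potholes that are marked urgent themselves form a Poisson process with rate 0.57 × 1.4 = 0.798 per kilometre.
Over the interval, μ = 0.798 × 2 = 1.596 (2 kilometres).
P(N ≥ 4) = 1 − P(N ≤ 3) ≈ 0.0783.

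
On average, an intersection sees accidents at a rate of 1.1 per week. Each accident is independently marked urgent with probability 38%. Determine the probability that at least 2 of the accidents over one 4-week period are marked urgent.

0.4980

Thinning: the accidents that are marked urgent themselves form a Poisson process with rate 0.38 × 1.1 = 0.418 per week.
Over the interval, μ = 0.418 × 4 = 1.672 (a 4-week period = 4 weeks).
P(N ≥ 2) = 1 − P(N ≤ 1) ≈ 0.4980.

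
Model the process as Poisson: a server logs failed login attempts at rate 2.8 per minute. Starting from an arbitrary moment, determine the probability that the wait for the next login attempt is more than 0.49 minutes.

The wait for the next event is exponential with rate λ = 2.8 per minute.
P(T > 0.49) = e^(−λt) = e^(−2.8 × 0.49) = e^(−1.372) ≈ 0.2536.

0.2536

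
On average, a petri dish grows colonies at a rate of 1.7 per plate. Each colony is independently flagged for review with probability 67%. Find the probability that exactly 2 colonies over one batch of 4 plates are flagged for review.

Thinning: the colonies that are flagged for review themselves form a Poisson process with rate 0.67 × 1.7 = 1.139 per plate.
Over the interval, μ = 1.139 × 4 = 4.556 (a batch of 4 plates = 4 plates).
P(N = 2) = e^(−4.556) · 4.556^2/2! ≈ 0.1090.

0.1090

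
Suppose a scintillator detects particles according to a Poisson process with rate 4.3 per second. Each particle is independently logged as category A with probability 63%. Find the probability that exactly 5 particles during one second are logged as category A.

Thinning: the particles that are logged as category A themselves form a Poisson process with rate 0.63 × 4.3 = 2.709 per second.
So μ = 2.709.
P(N = 5) = e^(−2.709) · 2.709^5/5! ≈ 0.0810.

0.0810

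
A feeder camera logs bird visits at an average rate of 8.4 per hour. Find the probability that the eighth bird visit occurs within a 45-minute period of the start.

0.2983

Over the interval, μ = 8.4 × 0.75 = 6.3 (a 45-minute period = 0.75 hours).
The eighth arrival falls in the interval iff at least 8 events occur there: P(S_8 ≤ t) = P(N ≥ 8) = 1 − P(N ≤ 7) ≈ 0.2983.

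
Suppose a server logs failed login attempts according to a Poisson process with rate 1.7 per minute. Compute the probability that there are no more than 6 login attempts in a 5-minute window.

0.2562

Over the interval, μ = 1.7 × 5 = 8.5 (a 5-minute window = 5 minutes).
P(N ≤ 6) = Σ_{j=0}^{6} e^(−μ) μ^j/j! ≈ 0.2562.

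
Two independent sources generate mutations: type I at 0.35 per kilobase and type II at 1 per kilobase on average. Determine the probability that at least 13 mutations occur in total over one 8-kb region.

0.2896

Independent Poisson processes superpose: combined rate λ = 0.35 + 1 = 1.35 per kilobase.
Over the interval, μ = 1.35 × 8 = 10.8 (an 8-kb region = 8 kilobases).
P(N ≥ 13) = 1 − P(N ≤ 12) ≈ 0.2896.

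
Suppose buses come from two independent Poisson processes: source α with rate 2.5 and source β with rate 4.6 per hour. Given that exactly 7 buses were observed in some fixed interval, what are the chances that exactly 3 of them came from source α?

0.2692

Given the total, each event is independently from source α with probability p = λ_α/(λ_α+λ_β) = 2.5/7.1 ≈ 0.3521.
So K ~ Binomial(7, 2.5/7.1): P(K = 3) = C(7,3) · (2.5/7.1)^3 · (4.6/7.1)^4 ≈ 0.2692.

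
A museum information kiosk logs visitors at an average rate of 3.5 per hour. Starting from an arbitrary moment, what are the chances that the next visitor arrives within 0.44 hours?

Inter-arrival times are exponential with rate λ = 3.5 per hour.
P(T ≤ 0.44) = 1 − e^(−λt) = 1 − e^(−3.5 × 0.44) = 1 − e^(−1.54) ≈ 0.7856.

0.7856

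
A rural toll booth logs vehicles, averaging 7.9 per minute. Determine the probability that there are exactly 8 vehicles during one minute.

0.1395

With mean μ = 7.9 per minute,
P(N = 8) = e^(−μ) μ^8/8! = e^(−7.9) · 7.9^8/40320 ≈ 0.1395.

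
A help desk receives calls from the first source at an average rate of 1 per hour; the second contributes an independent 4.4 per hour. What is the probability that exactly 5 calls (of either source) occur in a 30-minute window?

0.0804

Independent Poisson processes superpose: combined rate λ = 1 + 4.4 = 5.4 per hour.
Over the interval, μ = 5.4 × 0.5 = 2.7 (a 30-minute window = 0.5 hours).
P(N = 5) = e^(−2.7) · 2.7^5/5! ≈ 0.0804.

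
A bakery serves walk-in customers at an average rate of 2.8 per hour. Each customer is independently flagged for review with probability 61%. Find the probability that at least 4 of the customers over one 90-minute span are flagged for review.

Thinning: the customers that are flagged for review themselves form a Poisson process with rate 0.61 × 2.8 = 1.708 per hour.
Over the interval, μ = 1.708 × 1.5 = 2.562 (a 90-minute span = 1.5 hours).
P(N ≥ 4) = 1 − P(N ≤ 3) ≈ 0.2558.

0.2558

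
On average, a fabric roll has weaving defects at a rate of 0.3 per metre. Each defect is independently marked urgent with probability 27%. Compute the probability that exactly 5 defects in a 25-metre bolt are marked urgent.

0.0375

Thinning: the defects that are marked urgent themselves form a Poisson process with rate 0.27 × 0.3 = 0.081 per metre.
Over the interval, μ = 0.081 × 25 = 2.025 (a 25-metre bolt = 25 metres).
P(N = 5) = e^(−2.025) · 2.025^5/5! ≈ 0.0375.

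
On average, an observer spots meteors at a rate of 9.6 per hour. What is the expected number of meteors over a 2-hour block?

E[N] = λt = 9.6 × 2 = 19.2 (a 2-hour block = 2 hours).

19.2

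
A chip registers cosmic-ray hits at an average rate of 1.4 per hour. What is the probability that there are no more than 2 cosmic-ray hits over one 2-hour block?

0.4695

Over the interval, μ = 1.4 × 2 = 2.8 (a 2-hour block = 2 hours).
P(N ≤ 2) = Σ_{j=0}^{2} e^(−μ) μ^j/j! ≈ 0.4695.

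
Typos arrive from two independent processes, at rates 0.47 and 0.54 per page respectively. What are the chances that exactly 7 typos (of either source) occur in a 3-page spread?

Independent Poisson processes superpose: combined rate λ = 0.47 + 0.54 = 1.01 per page.
Over the interval, μ = 1.01 × 3 = 3.03 (a 3-page spread = 3 pages).
P(N = 7) = e^(−3.03) · 3.03^7/7! ≈ 0.0225.

0.0225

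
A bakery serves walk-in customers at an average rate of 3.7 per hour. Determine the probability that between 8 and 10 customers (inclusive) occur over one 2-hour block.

0.3313

Over the interval, μ = 3.7 × 2 = 7.4 (a 2-hour block = 2 hours).
P(8 ≤ N ≤ 10) = Σ_{j=8}^{10} e^(−7.4) · 7.4^j/j! ≈ 0.3313.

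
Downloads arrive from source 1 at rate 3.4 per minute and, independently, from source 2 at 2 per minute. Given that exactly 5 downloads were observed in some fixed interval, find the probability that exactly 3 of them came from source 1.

0.3424

Given the total, each event is independently from source 1 with probability p = λ_1/(λ_1+λ_2) = 3.4/5.4 ≈ 0.6296.
So K ~ Binomial(5, 3.4/5.4): P(K = 3) = C(5,3) · (3.4/5.4)^3 · (2/5.4)^2 ≈ 0.3424.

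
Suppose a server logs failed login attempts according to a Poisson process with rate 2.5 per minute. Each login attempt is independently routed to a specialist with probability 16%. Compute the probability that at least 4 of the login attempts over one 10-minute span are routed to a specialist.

0.5665

Thinning: the login attempts that are routed to a specialist themselves form a Poisson process with rate 0.16 × 2.5 = 0.4 per minute.
Over the interval, μ = 0.4 × 10 = 4 (a 10-minute span = 10 minutes).
P(N ≥ 4) = 1 − P(N ≤ 3) ≈ 0.5665.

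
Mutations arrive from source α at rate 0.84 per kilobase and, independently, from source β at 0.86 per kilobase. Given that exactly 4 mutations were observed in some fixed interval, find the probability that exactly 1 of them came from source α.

Given the total, each event is independently from source α with probability p = λ_α/(λ_α+λ_β) = 0.84/1.7 ≈ 0.4941.
So K ~ Binomial(4, 0.84/1.7): P(K = 1) = C(4,1) · (0.84/1.7)^1 · (0.86/1.7)^3 ≈ 0.2559.

0.2559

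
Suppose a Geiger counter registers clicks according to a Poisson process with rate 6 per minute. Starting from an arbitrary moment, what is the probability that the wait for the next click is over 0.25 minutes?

The wait for the next event is exponential with rate λ = 6 per minute.
P(T > 0.25) = e^(−λt) = e^(−6 × 0.25) = e^(−1.5) ≈ 0.2231.

0.2231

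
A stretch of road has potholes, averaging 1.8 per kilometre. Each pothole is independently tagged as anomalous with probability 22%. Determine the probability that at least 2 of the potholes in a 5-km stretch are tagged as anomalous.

Thinning: the potholes that are tagged as anomalous themselves form a Poisson process with rate 0.22 × 1.8 = 0.396 per kilometre.
Over the interval, μ = 0.396 × 5 = 1.98 (a 5-km stretch = 5 kilometres).
P(N ≥ 2) = 1 − P(N ≤ 1) ≈ 0.5886.

0.5886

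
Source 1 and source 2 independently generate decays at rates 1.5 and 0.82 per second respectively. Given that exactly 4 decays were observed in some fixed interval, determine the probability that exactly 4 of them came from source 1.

Given the total, each event is independently from source 1 with probability p = λ_1/(λ_1+λ_2) = 1.5/2.32 ≈ 0.6466.
So K ~ Binomial(4, 1.5/2.32): P(K = 4) = C(4,4) · (1.5/2.32)^4 · (0.82/2.32)^0 ≈ 0.1747.

0.1747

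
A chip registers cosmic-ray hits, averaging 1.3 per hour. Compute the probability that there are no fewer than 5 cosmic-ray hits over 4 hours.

0.5939

Over the interval, μ = 1.3 × 4 = 5.2 (4 hours).
P(N ≥ 5) = 1 − P(N ≤ 4) = 1 − Σ_{j=0}^{4} e^(−μ) μ^j/j! ≈ 0.5939.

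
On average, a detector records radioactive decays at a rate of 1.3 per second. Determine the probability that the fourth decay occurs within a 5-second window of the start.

Over the interval, μ = 1.3 × 5 = 6.5 (a 5-second window = 5 seconds).
The fourth arrival falls in the interval iff at least 4 events occur there: P(S_4 ≤ t) = P(N ≥ 4) = 1 − P(N ≤ 3) ≈ 0.8882.

0.8882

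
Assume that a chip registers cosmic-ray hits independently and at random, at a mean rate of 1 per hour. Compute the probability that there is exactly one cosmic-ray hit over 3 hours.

Over the interval, μ = 1 × 3 = 3 (3 hours).
P(N = 1) = e^(−μ) μ^1/1! = e^(−3) · 3^1/1 ≈ 0.1494.

0.1494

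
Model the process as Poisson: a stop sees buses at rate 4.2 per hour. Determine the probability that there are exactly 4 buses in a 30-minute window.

0.0992

Over the interval, μ = 4.2 × 0.5 = 2.1 (a 30-minute window = 0.5 hours).
P(N = 4) = e^(−μ) μ^4/4! = e^(−2.1) · 2.1^4/24 ≈ 0.0992.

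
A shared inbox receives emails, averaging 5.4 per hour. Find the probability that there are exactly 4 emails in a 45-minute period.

Over the interval, μ = 5.4 × 0.75 = 4.05 (a 45-minute period = 0.75 hours).
P(N = 4) = e^(−μ) μ^4/4! = e^(−4.05) · 4.05^4/24 ≈ 0.1953.

0.1953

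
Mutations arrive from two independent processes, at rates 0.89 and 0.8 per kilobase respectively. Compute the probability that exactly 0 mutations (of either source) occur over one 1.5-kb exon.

0.0793

Independent Poisson processes superpose: combined rate λ = 0.89 + 0.8 = 1.69 per kilobase.
Over the interval, μ = 1.69 × 1.5 = 2.535 (a 1.5-kb exon = 1.5 kilobases).
P(N = 0) = e^(−2.535) · 2.535^0/0! ≈ 0.0793.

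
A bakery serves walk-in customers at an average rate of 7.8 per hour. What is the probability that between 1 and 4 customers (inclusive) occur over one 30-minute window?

Over the interval, μ = 7.8 × 0.5 = 3.9 (a 30-minute window = 0.5 hours).
P(1 ≤ N ≤ 4) = Σ_{j=1}^{4} e^(−3.9) · 3.9^j/j! ≈ 0.6281.

0.6281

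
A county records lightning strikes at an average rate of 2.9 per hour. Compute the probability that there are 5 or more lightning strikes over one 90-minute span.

0.4392

Over the interval, μ = 2.9 × 1.5 = 4.35 (a 90-minute span = 1.5 hours).
P(N ≥ 5) = 1 − P(N ≤ 4) = 1 − Σ_{j=0}^{4} e^(−μ) μ^j/j! ≈ 0.4392.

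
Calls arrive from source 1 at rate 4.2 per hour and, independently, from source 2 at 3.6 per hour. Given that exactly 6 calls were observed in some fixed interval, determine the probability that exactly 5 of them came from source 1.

Given the total, each event is independently from source 1 with probability p = λ_1/(λ_1+λ_2) = 4.2/7.8 ≈ 0.5385.
So K ~ Binomial(6, 4.2/7.8): P(K = 5) = C(6,5) · (4.2/7.8)^5 · (3.6/7.8)^1 ≈ 0.1254.

0.1254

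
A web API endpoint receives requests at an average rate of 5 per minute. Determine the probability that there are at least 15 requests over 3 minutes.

Over the interval, μ = 5 × 3 = 15 (3 minutes).
P(N ≥ 15) = 1 − P(N ≤ 14) = 1 − Σ_{j=0}^{14} e^(−μ) μ^j/j! ≈ 0.5343.

0.5343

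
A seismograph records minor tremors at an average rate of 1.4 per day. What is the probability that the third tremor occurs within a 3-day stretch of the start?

Over the interval, μ = 1.4 × 3 = 4.2 (a 3-day stretch = 3 days).
The third arrival falls in the interval iff at least 3 events occur there: P(S_3 ≤ t) = P(N ≥ 3) = 1 − P(N ≤ 2) ≈ 0.7898.

0.7898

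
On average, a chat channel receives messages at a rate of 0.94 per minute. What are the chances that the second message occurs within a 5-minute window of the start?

0.9482

Over the interval, μ = 0.94 × 5 = 4.7 (a 5-minute window = 5 minutes).
The second arrival falls in the interval iff at least 2 events occur there: P(S_2 ≤ t) = P(N ≥ 2) = 1 − P(N ≤ 1) ≈ 0.9482.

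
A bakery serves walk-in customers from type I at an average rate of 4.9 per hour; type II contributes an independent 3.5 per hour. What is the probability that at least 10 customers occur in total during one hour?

0.3341

Independent Poisson processes superpose: combined rate λ = 4.9 + 3.5 = 8.4 per hour.
So μ = 8.4.
P(N ≥ 10) = 1 − P(N ≤ 9) ≈ 0.3341.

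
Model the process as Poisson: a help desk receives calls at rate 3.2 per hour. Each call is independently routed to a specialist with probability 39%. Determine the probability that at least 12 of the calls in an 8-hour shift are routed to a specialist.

0.3014

Thinning: the calls that are routed to a specialist themselves form a Poisson process with rate 0.39 × 3.2 = 1.248 per hour.
Over the interval, μ = 1.248 × 8 = 9.984 (an 8-hour shift = 8 hours).
P(N ≥ 12) = 1 − P(N ≤ 11) ≈ 0.3014.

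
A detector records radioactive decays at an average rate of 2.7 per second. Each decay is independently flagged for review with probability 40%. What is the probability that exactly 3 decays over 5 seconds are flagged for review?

0.1185

Thinning: the decays that are flagged for review themselves form a Poisson process with rate 0.4 × 2.7 = 1.08 per second.
Over the interval, μ = 1.08 × 5 = 5.4 (5 seconds).
P(N = 3) = e^(−5.4) · 5.4^3/3! ≈ 0.1185.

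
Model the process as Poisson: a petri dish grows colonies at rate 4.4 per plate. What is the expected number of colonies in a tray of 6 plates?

E[N] = λt = 4.4 × 6 = 26.4 (a tray of 6 plates = 6 plates).

26.4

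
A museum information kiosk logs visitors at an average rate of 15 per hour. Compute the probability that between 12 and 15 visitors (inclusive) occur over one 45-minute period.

0.3440

Over the interval, μ = 15 × 0.75 = 11.25 (a 45-minute period = 0.75 hours).
P(12 ≤ N ≤ 15) = Σ_{j=12}^{15} e^(−11.25) · 11.25^j/j! ≈ 0.3440.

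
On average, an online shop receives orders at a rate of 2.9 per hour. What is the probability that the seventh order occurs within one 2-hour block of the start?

0.3616

Over the interval, μ = 2.9 × 2 = 5.8 (a 2-hour block = 2 hours).
The seventh arrival falls in the interval iff at least 7 events occur there: P(S_7 ≤ t) = P(N ≥ 7) = 1 − P(N ≤ 6) ≈ 0.3616.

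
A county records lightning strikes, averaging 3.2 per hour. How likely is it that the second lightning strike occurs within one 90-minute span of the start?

0.9523

Over the interval, μ = 3.2 × 1.5 = 4.8 (a 90-minute span = 1.5 hours).
The second arrival falls in the interval iff at least 2 events occur there: P(S_2 ≤ t) = P(N ≥ 2) = 1 − P(N ≤ 1) ≈ 0.9523.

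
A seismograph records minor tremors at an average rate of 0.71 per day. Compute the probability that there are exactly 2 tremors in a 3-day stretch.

0.2696

Over the interval, μ = 0.71 × 3 = 2.13 (a 3-day stretch = 3 days).
P(N = 2) = e^(−μ) μ^2/2! = e^(−2.13) · 2.13^2/2 ≈ 0.2696.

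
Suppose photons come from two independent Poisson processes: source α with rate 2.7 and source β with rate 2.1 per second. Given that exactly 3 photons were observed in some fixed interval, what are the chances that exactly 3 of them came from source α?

Given the total, each event is independently from source α with probability p = λ_α/(λ_α+λ_β) = 2.7/4.8 = 0.5625.
So K ~ Binomial(3, 2.7/4.8): P(K = 3) = C(3,3) · (2.7/4.8)^3 · (2.1/4.8)^0 ≈ 0.1780.

0.1780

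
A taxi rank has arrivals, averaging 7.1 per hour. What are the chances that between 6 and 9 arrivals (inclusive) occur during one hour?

With mean μ = 7.1 per hour,
P(6 ≤ N ≤ 9) = Σ_{j=6}^{9} e^(−7.1) · 7.1^j/j! ≈ 0.5321.

0.5321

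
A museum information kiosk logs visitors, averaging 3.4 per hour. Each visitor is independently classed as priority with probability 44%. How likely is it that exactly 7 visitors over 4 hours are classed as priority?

0.1373

Thinning: the visitors that are classed as priority themselves form a Poisson process with rate 0.44 × 3.4 = 1.496 per hour.
Over the interval, μ = 1.496 × 4 = 5.984 (4 hours).
P(N = 7) = e^(−5.984) · 5.984^7/7! ≈ 0.1373.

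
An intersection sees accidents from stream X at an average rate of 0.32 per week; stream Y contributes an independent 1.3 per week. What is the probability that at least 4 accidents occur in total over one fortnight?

Independent Poisson processes superpose: combined rate λ = 0.32 + 1.3 = 1.62 per week.
Over the interval, μ = 1.62 × 2 = 3.24 (a fortnight = 2 weeks).
P(N ≥ 4) = 1 − P(N ≤ 3) ≈ 0.4064.

0.4064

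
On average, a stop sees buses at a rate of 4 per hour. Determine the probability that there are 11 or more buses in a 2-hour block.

Over the interval, μ = 4 × 2 = 8 (a 2-hour block = 2 hours).
P(N ≥ 11) = 1 − P(N ≤ 10) = 1 − Σ_{j=0}^{10} e^(−μ) μ^j/j! ≈ 0.1841.

0.1841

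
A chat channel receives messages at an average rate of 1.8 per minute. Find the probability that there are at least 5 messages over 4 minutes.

Over the interval, μ = 1.8 × 4 = 7.2 (4 minutes).
P(N ≥ 5) = 1 − P(N ≤ 4) = 1 − Σ_{j=0}^{4} e^(−μ) μ^j/j! ≈ 0.8445.

0.8445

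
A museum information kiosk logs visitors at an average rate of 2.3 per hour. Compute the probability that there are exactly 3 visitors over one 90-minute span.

Over the interval, μ = 2.3 × 1.5 = 3.45 (a 90-minute span = 1.5 hours).
P(N = 3) = e^(−μ) μ^3/3! = e^(−3.45) · 3.45^3/6 ≈ 0.2173.

0.2173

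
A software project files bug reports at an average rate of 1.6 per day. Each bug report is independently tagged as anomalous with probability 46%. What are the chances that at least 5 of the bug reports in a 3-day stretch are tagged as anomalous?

0.0734

Thinning: the bug reports that are tagged as anomalous themselves form a Poisson process with rate 0.46 × 1.6 = 0.736 per day.
Over the interval, μ = 0.736 × 3 = 2.208 (a 3-day stretch = 3 days).
P(N ≥ 5) = 1 − P(N ≤ 4) ≈ 0.0734.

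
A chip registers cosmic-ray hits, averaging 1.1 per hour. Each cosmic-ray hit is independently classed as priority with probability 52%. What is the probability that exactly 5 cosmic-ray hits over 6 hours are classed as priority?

0.1282

Thinning: the cosmic-ray hits that are classed as priority themselves form a Poisson process with rate 0.52 × 1.1 = 0.572 per hour.
Over the interval, μ = 0.572 × 6 = 3.432 (6 hours).
P(N = 5) = e^(−3.432) · 3.432^5/5! ≈ 0.1282.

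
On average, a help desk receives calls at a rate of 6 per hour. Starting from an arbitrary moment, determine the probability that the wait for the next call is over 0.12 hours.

The wait for the next event is exponential with rate λ = 6 per hour.
P(T > 0.12) = e^(−λt) = e^(−6 × 0.12) = e^(−0.72) ≈ 0.4868.

0.4868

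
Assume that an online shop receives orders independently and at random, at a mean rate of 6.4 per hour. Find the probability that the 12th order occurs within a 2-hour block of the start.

Over the interval, μ = 6.4 × 2 = 12.8 (a 2-hour block = 2 hours).
The 12th arrival falls in the interval iff at least 12 events occur there: P(S_12 ≤ t) = P(N ≥ 12) = 1 − P(N ≤ 11) ≈ 0.6262.

0.6262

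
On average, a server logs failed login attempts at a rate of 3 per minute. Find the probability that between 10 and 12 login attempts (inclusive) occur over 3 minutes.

Over the interval, μ = 3 × 3 = 9 (3 minutes).
P(10 ≤ N ≤ 12) = Σ_{j=10}^{12} e^(−9) · 9^j/j! ≈ 0.2884.

0.2884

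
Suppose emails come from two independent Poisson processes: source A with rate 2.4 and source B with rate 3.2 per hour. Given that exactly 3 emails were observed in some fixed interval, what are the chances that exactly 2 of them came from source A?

0.3149

Given the total, each event is independently from source A with probability p = λ_A/(λ_A+λ_B) = 2.4/5.6 ≈ 0.4286.
So K ~ Binomial(3, 2.4/5.6): P(K = 2) = C(3,2) · (2.4/5.6)^2 · (3.2/5.6)^1 ≈ 0.3149.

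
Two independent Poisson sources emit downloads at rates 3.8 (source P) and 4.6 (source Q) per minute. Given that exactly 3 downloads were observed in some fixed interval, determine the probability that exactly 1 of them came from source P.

Given the total, each event is independently from source P with probability p = λ_P/(λ_P+λ_Q) = 3.8/8.4 ≈ 0.4524.
So K ~ Binomial(3, 3.8/8.4): P(K = 1) = C(3,1) · (3.8/8.4)^1 · (4.6/8.4)^2 ≈ 0.4070.

0.4070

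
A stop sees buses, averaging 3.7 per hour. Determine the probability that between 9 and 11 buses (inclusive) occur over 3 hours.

Over the interval, μ = 3.7 × 3 = 11.1 (3 hours).
P(9 ≤ N ≤ 11) = Σ_{j=9}^{11} e^(−11.1) · 11.1^j/j! ≈ 0.3441.

0.3441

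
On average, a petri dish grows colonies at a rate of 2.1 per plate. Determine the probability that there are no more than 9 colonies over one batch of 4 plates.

Over the interval, μ = 2.1 × 4 = 8.4 (a batch of 4 plates = 4 plates).
P(N ≤ 9) = Σ_{j=0}^{9} e^(−μ) μ^j/j! ≈ 0.6659.

0.6659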